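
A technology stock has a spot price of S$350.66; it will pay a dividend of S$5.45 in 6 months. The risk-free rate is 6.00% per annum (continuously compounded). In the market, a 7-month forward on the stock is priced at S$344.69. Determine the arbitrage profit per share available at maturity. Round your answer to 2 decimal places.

S$12.98 per share

PV(dividends) I = 5.45·e^(−0.0600·6/12) = 5.2889
Fair forward F* = (S − I)·e^(rT) = (350.66 − 5.2889)·e^0.035000 = 345.3711 × 1.035620 = 357.6732
Market S$344.69 < fair 357.6732: forward underpriced → reverse cash-and-carry (short the stock, invest proceeds at r, pay the dividends, go long the forward).
Profit at T = |F_mkt − F*| = |344.69 − 357.6732| = S$12.98 per share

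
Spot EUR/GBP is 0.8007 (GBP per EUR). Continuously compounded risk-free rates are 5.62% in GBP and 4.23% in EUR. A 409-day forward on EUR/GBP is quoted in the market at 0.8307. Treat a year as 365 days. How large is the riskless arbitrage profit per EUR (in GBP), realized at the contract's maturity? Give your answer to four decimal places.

0.0174 per EUR (in GBP)

Fair forward: F* = S·e^(carry·T), with carry = (r_GBP − r_EUR) = 0.0562 − 0.0423 = 0.0139
F* = 0.8007 · e^(0.0139 × 409/365) = 0.8007 · e^0.015576 = 0.8007 × 1.015698 = 0.8133
Market 0.8307 > fair 0.8133: forward overpriced → cash-and-carry (buy spot, short the forward).
At maturity, profit = |F_mkt − F*| = |0.8307 − 0.8133| = 0.0174 per EUR (in GBP)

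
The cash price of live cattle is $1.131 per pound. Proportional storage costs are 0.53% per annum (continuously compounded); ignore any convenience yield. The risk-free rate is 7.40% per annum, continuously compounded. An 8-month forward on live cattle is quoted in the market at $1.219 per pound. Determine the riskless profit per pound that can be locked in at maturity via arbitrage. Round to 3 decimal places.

$0.027 per pound

Fair forward: F* = S·e^(carry·T), with carry = (r + u) = 0.0740 + 0.0053 = 0.0793
F* = 1.131 · e^(0.0793 × 8/12) = 1.131 · e^0.052867 = 1.131 × 1.054289 = $1.1924
Market $1.219 > fair $1.1924: forward overpriced → cash-and-carry (buy spot, short the forward).
At maturity, profit = |F_mkt − F*| = |1.219 − 1.1924| = $0.027 per pound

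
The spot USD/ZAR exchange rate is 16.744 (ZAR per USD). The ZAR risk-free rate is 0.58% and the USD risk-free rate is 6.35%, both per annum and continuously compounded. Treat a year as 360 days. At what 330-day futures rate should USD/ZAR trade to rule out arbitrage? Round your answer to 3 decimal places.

15.881

F = S·e^((r_ZAR − r_USD)T) = 16.744 · e^((0.0058 − 0.0635) × 330/360)
= 16.744 · e^-0.052892 = 16.744 × 0.948482
F = 15.881 ZAR per USD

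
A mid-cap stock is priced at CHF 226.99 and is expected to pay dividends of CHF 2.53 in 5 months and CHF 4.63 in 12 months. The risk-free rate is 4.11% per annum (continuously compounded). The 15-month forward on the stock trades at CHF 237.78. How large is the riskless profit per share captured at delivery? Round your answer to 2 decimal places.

CHF 6.12 per share

PV(dividends) I = 2.53·e^(−0.0411·5/12) + 4.63·e^(−0.0411·12/12) = 6.9306
Fair forward F* = (S − I)·e^(rT) = (226.99 − 6.9306)·e^0.051375 = 220.0594 × 1.052718 = 231.6605
Market CHF 237.78 > fair 231.6605: forward overpriced → cash-and-carry (borrow at r, buy the stock and collect the dividends, short the forward).
Profit at T = |F_mkt − F*| = |237.78 − 231.6605| = CHF 6.12 per share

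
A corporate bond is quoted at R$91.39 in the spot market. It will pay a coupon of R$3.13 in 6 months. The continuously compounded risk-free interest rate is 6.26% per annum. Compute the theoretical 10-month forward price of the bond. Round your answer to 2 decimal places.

PV(coupons) I = 3.13·e^(−0.0626·6/12)
I = 3.0335
F = (S − I)·e^(rT) = (91.39 − 3.0335) · e^(0.0626·10/12)
= 88.3565 · e^0.052167 = 88.3565 × 1.053552 = R$93.09

R$93.09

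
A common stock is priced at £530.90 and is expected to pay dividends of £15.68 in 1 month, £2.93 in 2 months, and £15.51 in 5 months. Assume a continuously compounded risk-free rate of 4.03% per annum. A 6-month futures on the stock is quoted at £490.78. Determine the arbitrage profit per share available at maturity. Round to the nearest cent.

£16.45 per share

PV(dividends) I = 15.68·e^(−0.0403·1/12) + 2.93·e^(−0.0403·2/12) + 15.51·e^(−0.0403·5/12) = 33.7896
Fair futures F* = (S − I)·e^(rT) = (530.90 − 33.7896)·e^0.020150 = 497.1104 × 1.020354 = 507.2286
Market £490.78 < fair 507.2286: forward underpriced → reverse cash-and-carry (short the stock, invest proceeds at r, pay the dividends, go long the forward).
Profit at T = |F_mkt − F*| = |490.78 − 507.2286| = £16.45 per share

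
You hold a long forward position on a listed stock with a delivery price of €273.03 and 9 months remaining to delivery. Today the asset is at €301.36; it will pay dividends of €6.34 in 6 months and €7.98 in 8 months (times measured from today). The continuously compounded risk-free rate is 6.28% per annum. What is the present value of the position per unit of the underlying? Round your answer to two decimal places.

€27.09

PV(remaining dividends) I = 6.34·e^(−0.0628·6/12) + 7.98·e^(−0.0628·8/12) = 13.7968
Current forward F = (S − I)·e^(rT) = (301.36 − 13.7968)·e^(0.0628·9/12) = 287.5632 × 1.048227 = 301.4315
Value (long) = (F − K)·e^(−rT) = (301.4315 − 273.03) × 0.953992 = 27.0948
Value = €27.09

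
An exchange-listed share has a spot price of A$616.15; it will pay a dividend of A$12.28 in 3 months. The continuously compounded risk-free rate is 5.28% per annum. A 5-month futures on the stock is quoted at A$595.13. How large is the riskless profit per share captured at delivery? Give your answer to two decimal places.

A$22.34 per share

PV(dividends) I = 12.28·e^(−0.0528·3/12) = 12.1190
Fair futures F* = (S − I)·e^(rT) = (616.15 − 12.1190)·e^0.022000 = 604.0310 × 1.022244 = 617.4671
Market A$595.13 < fair 617.4671: forward underpriced → reverse cash-and-carry (short the stock, invest proceeds at r, pay the dividends, go long the forward).
Profit at T = |F_mkt − F*| = |595.13 − 617.4671| = A$22.34 per share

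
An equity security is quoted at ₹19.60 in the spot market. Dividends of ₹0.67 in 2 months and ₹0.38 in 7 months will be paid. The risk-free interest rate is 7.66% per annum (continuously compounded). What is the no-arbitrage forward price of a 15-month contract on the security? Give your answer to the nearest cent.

₹20.44

PV(dividends) I = 0.67·e^(−0.0766·2/12) + 0.38·e^(−0.0766·7/12)
I = 0.6615 + 0.3634 = 1.0249
F = (S − I)·e^(rT) = (19.60 − 1.0249) · e^(0.0766·15/12)
= 18.5751 · e^0.095750 = 18.5751 × 1.100484 = ₹20.44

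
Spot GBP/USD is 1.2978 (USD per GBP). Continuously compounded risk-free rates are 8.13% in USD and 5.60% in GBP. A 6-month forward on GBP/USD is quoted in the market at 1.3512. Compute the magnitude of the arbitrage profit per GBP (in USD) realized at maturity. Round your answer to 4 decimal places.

Fair forward: F* = S·e^(carry·T), with carry = (r_USD − r_GBP) = 0.0813 − 0.0560 = 0.0253
F* = 1.2978 · e^(0.0253 × 6/12) = 1.2978 · e^0.012650 = 1.2978 × 1.012730 = 1.3143
Market 1.3512 > fair 1.3143: forward overpriced → cash-and-carry (buy spot, short the forward).
At maturity, profit = |F_mkt − F*| = |1.3512 − 1.3143| = 0.0369 per GBP (in USD)

0.0369 per GBP (in USD)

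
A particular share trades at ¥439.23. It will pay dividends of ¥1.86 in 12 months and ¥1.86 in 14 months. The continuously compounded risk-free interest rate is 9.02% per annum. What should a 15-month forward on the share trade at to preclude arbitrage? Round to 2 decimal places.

PV(dividends) I = 1.86·e^(−0.0902·12/12) + 1.86·e^(−0.0902·14/12)
I = 1.6996 + 1.6742 = 3.3738
F = (S − I)·e^(rT) = (439.23 − 3.3738) · e^(0.0902·15/12)
= 435.8562 · e^0.112750 = 435.8562 × 1.119352 = ¥487.88

¥487.88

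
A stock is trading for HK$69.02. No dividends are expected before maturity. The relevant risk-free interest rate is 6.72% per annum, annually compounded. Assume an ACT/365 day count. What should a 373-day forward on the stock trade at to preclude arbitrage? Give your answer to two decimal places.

HK$73.76

F = S · (1+r)^T
= 69.02 × 1.068722
F = HK$73.76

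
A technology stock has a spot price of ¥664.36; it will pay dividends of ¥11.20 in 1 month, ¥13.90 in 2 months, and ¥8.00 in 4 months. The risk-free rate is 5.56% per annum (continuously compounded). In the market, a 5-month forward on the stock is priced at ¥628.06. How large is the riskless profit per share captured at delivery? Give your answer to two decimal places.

¥18.33 per share

PV(dividends) I = 11.20·e^(−0.0556·1/12) + 13.90·e^(−0.0556·2/12) + 8.00·e^(−0.0556·4/12) = 32.7731
Fair forward F* = (S − I)·e^(rT) = (664.36 − 32.7731)·e^0.023167 = 631.5869 × 1.023437 = 646.3894
Market ¥628.06 < fair 646.3894: forward underpriced → reverse cash-and-carry (short the stock, invest proceeds at r, pay the dividends, go long the forward).
Profit at T = |F_mkt − F*| = |628.06 − 646.3894| = ¥18.33 per share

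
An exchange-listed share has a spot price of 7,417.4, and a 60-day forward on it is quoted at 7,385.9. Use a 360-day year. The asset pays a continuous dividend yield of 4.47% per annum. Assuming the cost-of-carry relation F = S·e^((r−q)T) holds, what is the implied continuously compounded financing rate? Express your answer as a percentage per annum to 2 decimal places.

From F = S·e^((r−q)T): (r − q) = ln(F/S)/T
ln(7385.9/7417.4) = ln(0.995753) = -0.004256
(r − q) = -0.004256 / (60/360) = -0.025536
r = ln(F/S)/T + q = -0.025536 + 0.0447 = 0.019164
r = 1.92%

1.92%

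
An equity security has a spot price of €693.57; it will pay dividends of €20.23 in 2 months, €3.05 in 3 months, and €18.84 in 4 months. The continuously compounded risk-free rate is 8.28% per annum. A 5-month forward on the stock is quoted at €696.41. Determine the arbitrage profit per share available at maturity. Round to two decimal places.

€21.21 per share

PV(dividends) I = 20.23·e^(−0.0828·2/12) + 3.05·e^(−0.0828·3/12) + 18.84·e^(−0.0828·4/12) = 41.2674
Fair forward F* = (S − I)·e^(rT) = (693.57 − 41.2674)·e^0.034500 = 652.3026 × 1.035102 = 675.1997
Market €696.41 > fair 675.1997: forward overpriced → cash-and-carry (borrow at r, buy the stock and collect the dividends, short the forward).
Profit at T = |F_mkt − F*| = |696.41 − 675.1997| = €21.21 per share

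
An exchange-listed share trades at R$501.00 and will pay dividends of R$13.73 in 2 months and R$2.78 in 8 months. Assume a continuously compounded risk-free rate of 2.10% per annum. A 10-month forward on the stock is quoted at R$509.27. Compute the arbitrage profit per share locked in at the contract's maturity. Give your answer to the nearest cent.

PV(dividends) I = 13.73·e^(−0.0210·2/12) + 2.78·e^(−0.0210·8/12) = 16.4234
Fair forward F* = (S − I)·e^(rT) = (501.00 − 16.4234)·e^0.017500 = 484.5766 × 1.017654 = 493.1313
Market R$509.27 > fair 493.1313: forward overpriced → cash-and-carry (borrow at r, buy the stock and collect the dividends, short the forward).
Profit at T = |F_mkt − F*| = |509.27 − 493.1313| = R$16.14 per share

R$16.14 per share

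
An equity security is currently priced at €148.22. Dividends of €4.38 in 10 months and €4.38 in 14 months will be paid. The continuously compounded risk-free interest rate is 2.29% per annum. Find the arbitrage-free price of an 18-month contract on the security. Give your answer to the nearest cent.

PV(dividends) I = 4.38·e^(−0.0229·10/12) + 4.38·e^(−0.0229·14/12)
I = 4.2972 + 4.2645 = 8.5617
F = (S − I)·e^(rT) = (148.22 − 8.5617) · e^(0.0229·18/12)
= 139.6583 · e^0.034350 = 139.6583 × 1.034947 = €144.54

€144.54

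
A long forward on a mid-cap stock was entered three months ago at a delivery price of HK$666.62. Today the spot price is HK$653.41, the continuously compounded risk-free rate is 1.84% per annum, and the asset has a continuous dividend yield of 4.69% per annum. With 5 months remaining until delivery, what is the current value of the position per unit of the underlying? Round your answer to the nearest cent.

-HK$20.76

Current fair forward for the remaining 5 months: F = S·e^((r − q)·T), (r − q) = 0.0184 − 0.0469 = -0.0285
F = 653.41 · e^(-0.0285 × 5/12) = 653.41 × 0.988195 = 645.6965
Value of long forward = (F − K)·e^(−rT) = (645.6965 − 666.62) · e^(−0.0184·5/12)
= -20.9235 × 0.992363 = -20.76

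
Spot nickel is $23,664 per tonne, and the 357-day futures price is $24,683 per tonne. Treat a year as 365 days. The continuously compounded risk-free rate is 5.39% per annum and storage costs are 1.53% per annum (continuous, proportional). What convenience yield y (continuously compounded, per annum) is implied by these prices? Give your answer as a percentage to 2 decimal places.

2.61%

F = S·e^((r+u−y)T) ⇒ (r+u−y) = ln(F/S)/T
ln(24683/23664) = 0.042160; /T ⇒ 0.043105
y = r + u − ln(F/S)/T = 0.0539 + 0.0153 − 0.043105 = 0.026095
y = 2.61%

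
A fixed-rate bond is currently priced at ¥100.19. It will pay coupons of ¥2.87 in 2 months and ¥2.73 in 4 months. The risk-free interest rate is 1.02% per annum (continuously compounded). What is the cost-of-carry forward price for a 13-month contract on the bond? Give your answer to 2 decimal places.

PV(coupons) I = 2.87·e^(−0.0102·2/12) + 2.73·e^(−0.0102·4/12)
I = 2.8651 + 2.7207 = 5.5858
F = (S − I)·e^(rT) = (100.19 − 5.5858) · e^(0.0102·13/12)
= 94.6042 · e^0.011050 = 94.6042 × 1.011111 = ¥95.66

¥95.66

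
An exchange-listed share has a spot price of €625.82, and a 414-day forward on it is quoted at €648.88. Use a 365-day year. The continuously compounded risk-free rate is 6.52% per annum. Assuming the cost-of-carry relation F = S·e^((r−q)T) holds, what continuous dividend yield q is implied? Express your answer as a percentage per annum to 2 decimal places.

3.33%

From F = S·e^((r−q)T): (r − q) = ln(F/S)/T
ln(648.88/625.82) = ln(1.036848) = 0.036185
(r − q) = 0.036185 / (414/365) = 0.031902
q = r − ln(F/S)/T = 0.0652 − 0.031902 = 0.033298
q = 3.33%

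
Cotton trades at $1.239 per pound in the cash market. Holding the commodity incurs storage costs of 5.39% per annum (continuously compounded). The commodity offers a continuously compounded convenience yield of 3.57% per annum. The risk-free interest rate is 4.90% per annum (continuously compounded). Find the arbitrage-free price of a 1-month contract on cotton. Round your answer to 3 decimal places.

$1.246 per pound

Net carry = r + u − y = 0.0490 + 0.0539 − 0.0357 = 0.0672
F = S·e^((r+u−y)T) = 1.239 · e^(0.0672 × 1/12) = 1.239 · e^0.005600
= 1.239 × 1.005616 = $1.246 per pound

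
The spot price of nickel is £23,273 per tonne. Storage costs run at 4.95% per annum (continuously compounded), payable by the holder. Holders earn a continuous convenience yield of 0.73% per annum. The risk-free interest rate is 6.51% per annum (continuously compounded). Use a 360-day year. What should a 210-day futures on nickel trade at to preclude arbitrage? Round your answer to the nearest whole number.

£24,776 per tonne

Net carry = r + u − y = 0.0651 + 0.0495 − 0.0073 = 0.1073
F = S·e^((r+u−y)T) = 23273 · e^(0.1073 × 210/360) = 23273 · e^0.062592
= 23273 × 1.064592 = £24,776 per tonne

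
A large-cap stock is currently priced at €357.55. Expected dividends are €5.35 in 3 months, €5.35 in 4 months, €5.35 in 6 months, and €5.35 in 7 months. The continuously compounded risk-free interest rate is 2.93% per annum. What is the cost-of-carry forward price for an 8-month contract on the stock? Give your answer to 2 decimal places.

PV(dividends) I = 5.35·e^(−0.0293·3/12) + 5.35·e^(−0.0293·4/12) + 5.35·e^(−0.0293·6/12) + 5.35·e^(−0.0293·7/12)
I = 5.3110 + 5.2980 + 5.2722 + 5.2593 = 21.1405
F = (S − I)·e^(rT) = (357.55 − 21.1405) · e^(0.0293·8/12)
= 336.4095 · e^0.019533 = 336.4095 × 1.019725 = €343.05

€343.05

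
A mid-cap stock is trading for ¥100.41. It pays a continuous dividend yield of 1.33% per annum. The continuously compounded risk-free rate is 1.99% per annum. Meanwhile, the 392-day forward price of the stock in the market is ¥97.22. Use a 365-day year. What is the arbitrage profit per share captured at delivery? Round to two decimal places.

¥3.90 per share

Fair forward: F* = S·e^(carry·T), with carry = (r − q) = 0.0199 − 0.0133 = 0.0066
F* = 100.41 · e^(0.0066 × 392/365) = 100.41 · e^0.007088 = 100.41 × 1.007113 = ¥101.1242
Market ¥97.22 < fair ¥101.1242: forward underpriced → reverse cash-and-carry (short spot, go long the forward).
At maturity, profit = |F_mkt − F*| = |97.22 − 101.1242| = ¥3.90 per share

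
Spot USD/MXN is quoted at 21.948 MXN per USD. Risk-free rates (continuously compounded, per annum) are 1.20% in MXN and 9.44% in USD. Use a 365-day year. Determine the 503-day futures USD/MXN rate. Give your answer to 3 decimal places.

F = S·e^((r_MXN − r_USD)T) = 21.948 · e^((0.0120 − 0.0944) × 503/365)
= 21.948 · e^-0.113554 = 21.948 × 0.892656
F = 19.592 MXN per USD

19.592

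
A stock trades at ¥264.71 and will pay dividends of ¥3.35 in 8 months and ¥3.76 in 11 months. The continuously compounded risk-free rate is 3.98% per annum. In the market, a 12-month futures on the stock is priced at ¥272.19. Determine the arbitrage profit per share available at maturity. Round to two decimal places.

¥3.90 per share

PV(dividends) I = 3.35·e^(−0.0398·8/12) + 3.76·e^(−0.0398·11/12) = 6.8876
Fair futures F* = (S − I)·e^(rT) = (264.71 − 6.8876)·e^0.039800 = 257.8224 × 1.040603 = 268.2908
Market ¥272.19 > fair 268.2908: forward overpriced → cash-and-carry (borrow at r, buy the stock and collect the dividends, short the forward).
Profit at T = |F_mkt − F*| = |272.19 − 268.2908| = ¥3.90 per share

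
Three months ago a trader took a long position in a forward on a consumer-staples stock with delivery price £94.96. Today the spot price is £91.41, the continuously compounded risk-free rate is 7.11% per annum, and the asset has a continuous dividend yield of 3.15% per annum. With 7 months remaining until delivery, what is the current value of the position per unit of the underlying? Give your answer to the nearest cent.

Current fair forward for the remaining 7 months: F = S·e^((r − q)·T), (r − q) = 0.0711 − 0.0315 = 0.0396
F = 91.41 · e^(0.0396 × 7/12) = 91.41 × 1.023369 = 93.5462
Value of long forward = (F − K)·e^(−rT) = (93.5462 − 94.96) · e^(−0.0711·7/12)
= -1.4138 × 0.959373 = -1.36

-£1.36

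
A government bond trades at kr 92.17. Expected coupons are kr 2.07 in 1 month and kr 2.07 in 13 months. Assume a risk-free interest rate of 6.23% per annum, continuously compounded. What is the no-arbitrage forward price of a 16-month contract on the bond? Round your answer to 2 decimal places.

kr 95.81

PV(coupons) I = 2.07·e^(−0.0623·1/12) + 2.07·e^(−0.0623·13/12)
I = 2.0593 + 1.9349 = 3.9942
F = (S − I)·e^(rT) = (92.17 − 3.9942) · e^(0.0623·16/12)
= 88.1758 · e^0.083067 = 88.1758 × 1.086615 = kr 95.81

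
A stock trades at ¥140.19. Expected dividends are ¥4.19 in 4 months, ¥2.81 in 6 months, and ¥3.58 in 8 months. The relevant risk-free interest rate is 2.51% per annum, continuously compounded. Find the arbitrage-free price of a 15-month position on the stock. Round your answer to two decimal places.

¥133.87

PV(dividends) I = 4.19·e^(−0.0251·4/12) + 2.81·e^(−0.0251·6/12) + 3.58·e^(−0.0251·8/12)
I = 4.1551 + 2.7750 + 3.5206 = 10.4507
F = (S − I)·e^(rT) = (140.19 − 10.4507) · e^(0.0251·15/12)
= 129.7393 · e^0.031375 = 129.7393 × 1.031872 = ¥133.87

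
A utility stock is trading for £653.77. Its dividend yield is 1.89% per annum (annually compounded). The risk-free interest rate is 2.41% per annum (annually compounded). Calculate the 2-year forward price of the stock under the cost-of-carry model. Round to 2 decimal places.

F = S · (1+r)^T / (1+q)^T
= 653.77 × 1.048781 / 1.038157 = 653.77 × 1.010234
F = £660.46

£660.46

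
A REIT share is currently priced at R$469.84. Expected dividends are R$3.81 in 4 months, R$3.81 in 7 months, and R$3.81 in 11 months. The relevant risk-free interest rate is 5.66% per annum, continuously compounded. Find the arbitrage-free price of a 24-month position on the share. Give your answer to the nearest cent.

R$513.79

PV(dividends) I = 3.81·e^(−0.0566·4/12) + 3.81·e^(−0.0566·7/12) + 3.81·e^(−0.0566·11/12)
I = 3.7388 + 3.6863 + 3.6174 = 11.0425
F = (S − I)·e^(rT) = (469.84 − 11.0425) · e^(0.0566·24/12)
= 458.7975 · e^0.113200 = 458.7975 × 1.119856 = R$513.79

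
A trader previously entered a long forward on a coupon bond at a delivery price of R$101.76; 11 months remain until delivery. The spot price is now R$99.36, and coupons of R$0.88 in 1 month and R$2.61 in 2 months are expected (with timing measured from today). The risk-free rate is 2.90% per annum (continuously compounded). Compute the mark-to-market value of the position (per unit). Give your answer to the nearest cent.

-R$3.21

PV(remaining coupons) I = 0.88·e^(−0.0290·1/12) + 2.61·e^(−0.0290·2/12) = 3.4753
Current forward F = (S − I)·e^(rT) = (99.36 − 3.4753)·e^(0.0290·11/12) = 95.8847 × 1.026940 = 98.4678
Value (long) = (F − K)·e^(−rT) = (98.4678 − 101.76) × 0.973767 = -3.2058
Value = -R$3.21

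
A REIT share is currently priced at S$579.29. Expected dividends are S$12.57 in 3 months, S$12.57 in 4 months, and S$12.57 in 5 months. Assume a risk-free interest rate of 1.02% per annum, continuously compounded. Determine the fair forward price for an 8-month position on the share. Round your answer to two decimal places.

S$545.40

PV(dividends) I = 12.57·e^(−0.0102·3/12) + 12.57·e^(−0.0102·4/12) + 12.57·e^(−0.0102·5/12)
I = 12.5380 + 12.5273 + 12.5167 = 37.5820
F = (S − I)·e^(rT) = (579.29 − 37.5820) · e^(0.0102·8/12)
= 541.7080 · e^0.006800 = 541.7080 × 1.006823 = S$545.40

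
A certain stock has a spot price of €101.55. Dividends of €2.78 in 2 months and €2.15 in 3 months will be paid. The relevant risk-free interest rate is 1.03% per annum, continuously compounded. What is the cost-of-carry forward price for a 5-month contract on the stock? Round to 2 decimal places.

€97.05

PV(dividends) I = 2.78·e^(−0.0103·2/12) + 2.15·e^(−0.0103·3/12)
I = 2.7752 + 2.1445 = 4.9197
F = (S − I)·e^(rT) = (101.55 − 4.9197) · e^(0.0103·5/12)
= 96.6303 · e^0.004292 = 96.6303 × 1.004301 = €97.05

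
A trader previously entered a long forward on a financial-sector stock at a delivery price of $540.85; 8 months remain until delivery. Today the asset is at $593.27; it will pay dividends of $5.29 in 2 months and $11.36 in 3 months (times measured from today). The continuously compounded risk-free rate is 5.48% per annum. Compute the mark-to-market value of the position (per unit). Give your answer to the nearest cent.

PV(remaining dividends) I = 5.29·e^(−0.0548·2/12) + 11.36·e^(−0.0548·3/12) = 16.4473
Current forward F = (S − I)·e^(rT) = (593.27 − 16.4473)·e^(0.0548·8/12) = 576.8227 × 1.037209 = 598.2857
Value (long) = (F − K)·e^(−rT) = (598.2857 − 540.85) × 0.964126 = 55.3753
Value = $55.38

$55.38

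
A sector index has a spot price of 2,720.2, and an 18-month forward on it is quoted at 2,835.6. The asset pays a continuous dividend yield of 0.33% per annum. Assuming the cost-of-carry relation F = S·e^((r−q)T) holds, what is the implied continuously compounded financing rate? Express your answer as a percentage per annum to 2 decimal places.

3.10%

From F = S·e^((r−q)T): (r − q) = ln(F/S)/T
ln(2835.6/2720.2) = ln(1.042423) = 0.041548
(r − q) = 0.041548 / (18/12) = 0.027699
r = ln(F/S)/T + q = 0.027699 + 0.0033 = 0.030999
r = 3.10%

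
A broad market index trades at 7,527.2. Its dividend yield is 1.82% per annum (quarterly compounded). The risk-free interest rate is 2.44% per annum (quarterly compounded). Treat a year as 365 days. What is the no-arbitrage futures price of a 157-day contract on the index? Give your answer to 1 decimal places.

F = S · (1+r/4)^(4T) / (1+q/4)^(4T)
= 7527.2 × 1.010518 / 1.007841 = 7527.2 × 1.002656
F = 7,547.2

7,547.2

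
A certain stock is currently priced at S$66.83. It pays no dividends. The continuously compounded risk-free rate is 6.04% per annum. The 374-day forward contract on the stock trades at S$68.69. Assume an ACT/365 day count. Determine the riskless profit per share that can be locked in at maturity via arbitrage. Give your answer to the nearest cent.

Fair forward: F* = S·e^(carry·T), with carry = r = 0.0604
F* = 66.83 · e^(0.0604 × 374/365) = 66.83 · e^0.061889 = 66.83 × 1.063844 = S$71.0967
Market S$68.69 < fair S$71.0967: forward underpriced → reverse cash-and-carry (short spot, go long the forward).
At maturity, profit = |F_mkt − F*| = |68.69 − 71.0967| = S$2.41 per share

S$2.41 per share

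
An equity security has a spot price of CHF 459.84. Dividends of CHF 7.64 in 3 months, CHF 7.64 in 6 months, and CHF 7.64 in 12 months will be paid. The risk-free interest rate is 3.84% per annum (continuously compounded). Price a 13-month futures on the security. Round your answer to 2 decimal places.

PV(dividends) I = 7.64·e^(−0.0384·3/12) + 7.64·e^(−0.0384·6/12) + 7.64·e^(−0.0384·12/12)
I = 7.5670 + 7.4947 + 7.3522 = 22.4139
F = (S − I)·e^(rT) = (459.84 − 22.4139) · e^(0.0384·13/12)
= 437.4261 · e^0.041600 = 437.4261 × 1.042477 = CHF 456.01

CHF 456.01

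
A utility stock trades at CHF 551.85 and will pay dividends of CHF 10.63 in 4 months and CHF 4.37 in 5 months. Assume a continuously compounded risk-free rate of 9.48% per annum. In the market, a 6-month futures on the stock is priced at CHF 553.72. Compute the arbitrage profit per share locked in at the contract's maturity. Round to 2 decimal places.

PV(dividends) I = 10.63·e^(−0.0948·4/12) + 4.37·e^(−0.0948·5/12) = 14.5001
Fair futures F* = (S − I)·e^(rT) = (551.85 − 14.5001)·e^0.047400 = 537.3499 × 1.048541 = 563.4334
Market CHF 553.72 < fair 563.4334: forward underpriced → reverse cash-and-carry (short the stock, invest proceeds at r, pay the dividends, go long the forward).
Profit at T = |F_mkt − F*| = |553.72 − 563.4334| = CHF 9.71 per share

CHF 9.71 per share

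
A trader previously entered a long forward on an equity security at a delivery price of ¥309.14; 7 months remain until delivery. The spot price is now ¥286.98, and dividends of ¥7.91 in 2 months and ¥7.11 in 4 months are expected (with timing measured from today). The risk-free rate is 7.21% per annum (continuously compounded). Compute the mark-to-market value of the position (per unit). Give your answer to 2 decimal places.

-¥24.18

PV(remaining dividends) I = 7.91·e^(−0.0721·2/12) + 7.11·e^(−0.0721·4/12) = 14.7567
Current forward F = (S − I)·e^(rT) = (286.98 − 14.7567)·e^(0.0721·7/12) = 272.2233 × 1.042955 = 283.9167
Value (long) = (F − K)·e^(−rT) = (283.9167 − 309.14) × 0.958814 = -24.1845
Value = -¥24.18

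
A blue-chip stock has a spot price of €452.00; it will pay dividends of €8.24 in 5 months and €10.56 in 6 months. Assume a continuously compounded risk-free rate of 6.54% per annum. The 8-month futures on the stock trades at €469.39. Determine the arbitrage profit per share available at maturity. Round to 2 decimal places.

PV(dividends) I = 8.24·e^(−0.0654·5/12) + 10.56·e^(−0.0654·6/12) = 18.2388
Fair futures F* = (S − I)·e^(rT) = (452.00 − 18.2388)·e^0.043600 = 433.7612 × 1.044564 = 453.0913
Market €469.39 > fair 453.0913: forward overpriced → cash-and-carry (borrow at r, buy the stock and collect the dividends, short the forward).
Profit at T = |F_mkt − F*| = |469.39 − 453.0913| = €16.30 per share

€16.30 per share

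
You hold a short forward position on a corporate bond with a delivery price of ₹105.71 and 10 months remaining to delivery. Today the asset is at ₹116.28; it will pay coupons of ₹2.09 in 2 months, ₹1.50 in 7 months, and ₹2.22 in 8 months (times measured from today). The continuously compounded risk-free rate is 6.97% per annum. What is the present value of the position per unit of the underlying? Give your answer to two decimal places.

-₹10.91

PV(remaining coupons) I = 2.09·e^(−0.0697·2/12) + 1.50·e^(−0.0697·7/12) + 2.22·e^(−0.0697·8/12) = 5.6253
Current forward F = (S − I)·e^(rT) = (116.28 − 5.6253)·e^(0.0697·10/12) = 110.6547 × 1.059803 = 117.2722
Value (long) = (F − K)·e^(−rT) = (117.2722 − 105.71) × 0.943571 = 10.9098
Short position value = −(long value) = -₹10.91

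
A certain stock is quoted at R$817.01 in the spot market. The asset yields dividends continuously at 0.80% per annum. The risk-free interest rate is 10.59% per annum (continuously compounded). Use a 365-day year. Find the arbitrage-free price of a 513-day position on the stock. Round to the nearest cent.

F = S·e^((r − q)T) = 817.01 · e^((0.1059 − 0.0080) × 513/365)
= 817.01 · e^0.137596 = 817.01 × 1.147512
F = R$937.53

R$937.53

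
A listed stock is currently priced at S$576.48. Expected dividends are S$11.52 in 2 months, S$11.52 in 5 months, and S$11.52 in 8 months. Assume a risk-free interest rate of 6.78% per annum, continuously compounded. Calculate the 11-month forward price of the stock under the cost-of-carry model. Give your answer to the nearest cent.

S$577.69

PV(dividends) I = 11.52·e^(−0.0678·2/12) + 11.52·e^(−0.0678·5/12) + 11.52·e^(−0.0678·8/12)
I = 11.3906 + 11.1991 + 11.0109 = 33.6006
F = (S − I)·e^(rT) = (576.48 − 33.6006) · e^(0.0678·11/12)
= 542.8794 · e^0.062150 = 542.8794 × 1.064122 = S$577.69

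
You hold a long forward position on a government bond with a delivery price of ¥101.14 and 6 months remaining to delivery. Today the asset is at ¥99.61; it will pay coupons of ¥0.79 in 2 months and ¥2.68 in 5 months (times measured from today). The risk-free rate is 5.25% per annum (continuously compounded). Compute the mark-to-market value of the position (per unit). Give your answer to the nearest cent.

PV(remaining coupons) I = 0.79·e^(−0.0525·2/12) + 2.68·e^(−0.0525·5/12) = 3.4051
Current forward F = (S − I)·e^(rT) = (99.61 − 3.4051)·e^(0.0525·6/12) = 96.2049 × 1.026598 = 98.7638
Value (long) = (F − K)·e^(−rT) = (98.7638 − 101.14) × 0.974092 = -2.3146
Value = -¥2.31

-¥2.31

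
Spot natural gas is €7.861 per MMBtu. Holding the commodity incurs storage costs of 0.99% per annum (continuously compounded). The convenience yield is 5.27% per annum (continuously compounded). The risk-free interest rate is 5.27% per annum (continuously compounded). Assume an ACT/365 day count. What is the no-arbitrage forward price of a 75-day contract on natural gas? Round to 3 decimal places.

Net carry = r + u − y = 0.0527 + 0.0099 − 0.0527 = 0.0099
F = S·e^((r+u−y)T) = 7.861 · e^(0.0099 × 75/365) = 7.861 · e^0.002034
= 7.861 × 1.002036 = €7.877 per MMBtu

€7.877 per MMBtu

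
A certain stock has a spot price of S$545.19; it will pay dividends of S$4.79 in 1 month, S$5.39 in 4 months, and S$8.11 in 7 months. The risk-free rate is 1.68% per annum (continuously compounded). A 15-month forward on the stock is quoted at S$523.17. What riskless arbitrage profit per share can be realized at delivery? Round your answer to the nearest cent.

PV(dividends) I = 4.79·e^(−0.0168·1/12) + 5.39·e^(−0.0168·4/12) + 8.11·e^(−0.0168·7/12) = 18.1741
Fair forward F* = (S − I)·e^(rT) = (545.19 − 18.1741)·e^0.021000 = 527.0159 × 1.021222 = 538.2002
Market S$523.17 < fair 538.2002: forward underpriced → reverse cash-and-carry (short the stock, invest proceeds at r, pay the dividends, go long the forward).
Profit at T = |F_mkt − F*| = |523.17 − 538.2002| = S$15.03 per share

S$15.03 per share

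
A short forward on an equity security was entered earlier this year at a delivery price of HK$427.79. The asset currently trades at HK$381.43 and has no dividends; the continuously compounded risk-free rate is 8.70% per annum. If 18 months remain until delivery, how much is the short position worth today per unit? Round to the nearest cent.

Current fair forward for the remaining 18 months: F = S·e^(r·T), r = 0.0870
F = 381.43 · e^(0.0870 × 18/12) = 381.43 × 1.139398 = 434.6006
Value of long forward = (F − K)·e^(−rT) = (434.6006 − 427.79) · e^(−0.0870·18/12)
= 6.8106 × 0.877656 = 5.98
Short position value = −(long value) = -HK$5.98

-HK$5.98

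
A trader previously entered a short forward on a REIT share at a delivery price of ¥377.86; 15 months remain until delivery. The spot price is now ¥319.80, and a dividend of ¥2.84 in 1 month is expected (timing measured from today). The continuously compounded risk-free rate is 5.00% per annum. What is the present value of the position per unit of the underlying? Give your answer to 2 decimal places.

¥37.99

PV(remaining dividends) I = 2.84·e^(−0.0500·1/12) = 2.8282
Current forward F = (S − I)·e^(rT) = (319.80 − 2.8282)·e^(0.0500·15/12) = 316.9718 × 1.064494 = 337.4146
Value (long) = (F − K)·e^(−rT) = (337.4146 − 377.86) × 0.939413 = -37.9949
Short position value = −(long value) = ¥37.99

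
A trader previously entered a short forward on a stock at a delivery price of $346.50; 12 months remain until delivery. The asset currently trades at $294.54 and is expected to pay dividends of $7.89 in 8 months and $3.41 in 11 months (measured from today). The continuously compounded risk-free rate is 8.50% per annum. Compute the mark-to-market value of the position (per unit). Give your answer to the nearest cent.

PV(remaining dividends) I = 7.89·e^(−0.0850·8/12) + 3.41·e^(−0.0850·11/12) = 10.6097
Current forward F = (S − I)·e^(rT) = (294.54 − 10.6097)·e^(0.0850·12/12) = 283.9303 × 1.088717 = 309.1197
Value (long) = (F − K)·e^(−rT) = (309.1197 − 346.50) × 0.918512 = -34.3343
Short position value = −(long value) = $34.33

$34.33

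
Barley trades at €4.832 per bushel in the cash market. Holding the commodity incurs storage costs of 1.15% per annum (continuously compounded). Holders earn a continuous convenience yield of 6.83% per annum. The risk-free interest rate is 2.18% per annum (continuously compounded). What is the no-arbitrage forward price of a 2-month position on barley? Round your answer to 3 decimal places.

€4.804 per bushel

Net carry = r + u − y = 0.0218 + 0.0115 − 0.0683 = -0.0350
F = S·e^((r+u−y)T) = 4.832 · e^(-0.0350 × 2/12) = 4.832 · e^-0.005833
= 4.832 × 0.994184 = €4.804 per bushel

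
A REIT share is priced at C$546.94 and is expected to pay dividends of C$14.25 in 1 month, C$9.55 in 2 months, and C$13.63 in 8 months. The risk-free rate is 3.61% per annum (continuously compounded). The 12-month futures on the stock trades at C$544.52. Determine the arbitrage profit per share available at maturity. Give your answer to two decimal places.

PV(dividends) I = 14.25·e^(−0.0361·1/12) + 9.55·e^(−0.0361·2/12) + 13.63·e^(−0.0361·8/12) = 37.0058
Fair futures F* = (S − I)·e^(rT) = (546.94 − 37.0058)·e^0.036100 = 509.9342 × 1.036760 = 528.6794
Market C$544.52 > fair 528.6794: forward overpriced → cash-and-carry (borrow at r, buy the stock and collect the dividends, short the forward).
Profit at T = |F_mkt − F*| = |544.52 − 528.6794| = C$15.84 per share

C$15.84 per share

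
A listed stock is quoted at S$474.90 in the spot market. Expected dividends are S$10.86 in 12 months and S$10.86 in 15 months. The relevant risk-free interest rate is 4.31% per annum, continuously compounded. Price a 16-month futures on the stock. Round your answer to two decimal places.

S$481.07

PV(dividends) I = 10.86·e^(−0.0431·12/12) + 10.86·e^(−0.0431·15/12)
I = 10.4019 + 10.2904 = 20.6923
F = (S − I)·e^(rT) = (474.90 − 20.6923) · e^(0.0431·16/12)
= 454.2077 · e^0.057467 = 454.2077 × 1.059150 = S$481.07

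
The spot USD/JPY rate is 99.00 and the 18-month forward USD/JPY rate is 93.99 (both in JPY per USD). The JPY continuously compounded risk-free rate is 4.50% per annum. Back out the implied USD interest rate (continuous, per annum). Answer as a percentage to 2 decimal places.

F = S·e^((r_JPY − r_USD)T) ⇒ r_USD = r_JPY − ln(F/S)/T
ln(93.99/99.00) = -0.051931; /(18/12) = -0.034621
r_USD = 0.0450 + 0.034621 = 0.079621
r_USD = 7.96%

7.96%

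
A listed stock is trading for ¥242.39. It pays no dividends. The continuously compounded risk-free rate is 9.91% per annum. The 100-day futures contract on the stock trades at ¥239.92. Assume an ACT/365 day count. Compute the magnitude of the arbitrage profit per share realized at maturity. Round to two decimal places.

¥9.14 per share

Fair futures: F* = S·e^(carry·T), with carry = r = 0.0991
F* = 242.39 · e^(0.0991 × 100/365) = 242.39 · e^0.027151 = 242.39 × 1.027523 = ¥249.0613
Market ¥239.92 < fair ¥249.0613: forward underpriced → reverse cash-and-carry (short spot, go long the forward).
At maturity, profit = |F_mkt − F*| = |239.92 − 249.0613| = ¥9.14 per share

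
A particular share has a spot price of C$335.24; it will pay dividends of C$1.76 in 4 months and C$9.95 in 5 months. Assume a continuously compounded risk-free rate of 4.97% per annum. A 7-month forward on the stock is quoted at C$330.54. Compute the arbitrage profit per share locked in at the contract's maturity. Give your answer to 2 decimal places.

C$2.75 per share

PV(dividends) I = 1.76·e^(−0.0497·4/12) + 9.95·e^(−0.0497·5/12) = 11.4772
Fair forward F* = (S − I)·e^(rT) = (335.24 − 11.4772)·e^0.028992 = 323.7628 × 1.029416 = 333.2866
Market C$330.54 < fair 333.2866: forward underpriced → reverse cash-and-carry (short the stock, invest proceeds at r, pay the dividends, go long the forward).
Profit at T = |F_mkt − F*| = |330.54 − 333.2866| = C$2.75 per share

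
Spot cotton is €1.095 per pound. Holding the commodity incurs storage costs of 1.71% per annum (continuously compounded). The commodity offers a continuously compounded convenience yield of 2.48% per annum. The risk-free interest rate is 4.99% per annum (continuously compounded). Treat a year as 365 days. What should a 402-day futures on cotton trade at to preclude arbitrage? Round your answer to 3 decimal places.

Net carry = r + u − y = 0.0499 + 0.0171 − 0.0248 = 0.0422
F = S·e^((r+u−y)T) = 1.095 · e^(0.0422 × 402/365) = 1.095 · e^0.046478
= 1.095 × 1.047575 = €1.147 per pound

€1.147 per pound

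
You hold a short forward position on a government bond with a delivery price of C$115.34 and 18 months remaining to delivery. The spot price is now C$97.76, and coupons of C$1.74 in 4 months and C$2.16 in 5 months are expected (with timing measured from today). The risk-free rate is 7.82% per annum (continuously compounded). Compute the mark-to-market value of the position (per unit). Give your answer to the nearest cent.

C$8.60

PV(remaining coupons) I = 1.74·e^(−0.0782·4/12) + 2.16·e^(−0.0782·5/12) = 3.7860
Current forward F = (S − I)·e^(rT) = (97.76 − 3.7860)·e^(0.0782·18/12) = 93.9740 × 1.124457 = 105.6697
Value (long) = (F − K)·e^(−rT) = (105.6697 − 115.34) × 0.889318 = -8.6000
Short position value = −(long value) = C$8.60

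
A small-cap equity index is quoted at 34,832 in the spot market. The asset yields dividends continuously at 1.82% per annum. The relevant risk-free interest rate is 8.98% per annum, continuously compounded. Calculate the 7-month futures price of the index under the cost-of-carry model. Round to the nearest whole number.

F = S·e^((r − q)T) = 34832 · e^((0.0898 − 0.0182) × 7/12)
= 34832 · e^0.041767 = 34832 × 1.042652
F = 36,318

36,318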